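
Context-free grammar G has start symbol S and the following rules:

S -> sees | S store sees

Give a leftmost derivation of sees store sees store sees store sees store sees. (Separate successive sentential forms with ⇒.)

S ⇒ S store sees ⇒ S store sees store sees ⇒ S store sees store sees store sees ⇒ S store sees store sees store sees store sees ⇒ sees store sees store sees store sees store sees

S ⇒ S store sees   [S -> S store sees]
S store sees ⇒ S store sees store sees   [S -> S store sees]
S store sees store sees ⇒ S store sees store sees store sees   [S -> S store sees]
S store sees store sees store sees ⇒ S store sees store sees store sees store sees   [S -> S store sees]
S store sees store sees store sees store sees ⇒ sees store sees store sees store sees store sees   [S -> sees]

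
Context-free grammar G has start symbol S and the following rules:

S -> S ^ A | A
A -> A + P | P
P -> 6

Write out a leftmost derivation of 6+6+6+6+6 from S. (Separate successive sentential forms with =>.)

S => A => A+P => A+P+P => A+P+P+P => A+P+P+P+P => P+P+P+P+P => 6+P+P+P+P => 6+6+P+P+P => 6+6+6+P+P => 6+6+6+6+P => 6+6+6+6+6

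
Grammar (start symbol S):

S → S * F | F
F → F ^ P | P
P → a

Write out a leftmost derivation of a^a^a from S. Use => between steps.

S => F   [S → F]
F => F^P   [F → F ^ P]
F^P => F^P^P   [F → F ^ P]
F^P^P => P^P^P   [F → P]
P^P^P => a^P^P   [P → a]
a^P^P => a^a^P   [P → a]
a^a^P => a^a^a   [P → a]

S => F => F^P => F^P^P => P^P^P => a^P^P => a^a^P => a^a^a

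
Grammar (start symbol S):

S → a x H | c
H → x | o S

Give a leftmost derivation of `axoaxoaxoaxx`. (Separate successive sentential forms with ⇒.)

S ⇒ axH   [S → a x H]
axH ⇒ axoS   [H → o S]
axoS ⇒ axoaxH   [S → a x H]
axoaxH ⇒ axoaxoS   [H → o S]
axoaxoS ⇒ axoaxoaxH   [S → a x H]
axoaxoaxH ⇒ axoaxoaxoS   [H → o S]
axoaxoaxoS ⇒ axoaxoaxoaxH   [S → a x H]
axoaxoaxoaxH ⇒ axoaxoaxoaxx   [H → x]

S ⇒ axH ⇒ axoS ⇒ axoaxH ⇒ axoaxoS ⇒ axoaxoaxH ⇒ axoaxoaxoS ⇒ axoaxoaxoaxH ⇒ axoaxoaxoaxx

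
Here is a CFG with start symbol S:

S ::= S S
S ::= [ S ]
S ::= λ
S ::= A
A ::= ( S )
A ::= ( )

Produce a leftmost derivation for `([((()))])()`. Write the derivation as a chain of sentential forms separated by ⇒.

S ⇒ SS   [S ::= S S]
SS ⇒ AS   [S ::= A]
AS ⇒ (S)S   [A ::= ( S )]
(S)S ⇒ ([S])S   [S ::= [ S ]]
([S])S ⇒ ([A])S   [S ::= A]
([A])S ⇒ ([(S)])S   [A ::= ( S )]
([(S)])S ⇒ ([(A)])S   [S ::= A]
([(A)])S ⇒ ([((S))])S   [A ::= ( S )]
([((S))])S ⇒ ([((A))])S   [S ::= A]
([((A))])S ⇒ ([((()))])S   [A ::= ( )]
([((()))])S ⇒ ([((()))])A   [S ::= A]
([((()))])A ⇒ ([((()))])()   [A ::= ( )]

S⇒SS⇒AS⇒(S)S⇒([S])S⇒([A])S⇒([(S)])S⇒([(A)])S⇒([((S))])S⇒([((A))])S⇒([((()))])S⇒([((()))])A⇒([((()))])()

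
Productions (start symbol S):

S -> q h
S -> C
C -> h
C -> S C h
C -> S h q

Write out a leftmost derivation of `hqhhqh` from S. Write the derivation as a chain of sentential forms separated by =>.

S=>C=>SCh=>CCh=>hCh=>hShqh=>hqhhqh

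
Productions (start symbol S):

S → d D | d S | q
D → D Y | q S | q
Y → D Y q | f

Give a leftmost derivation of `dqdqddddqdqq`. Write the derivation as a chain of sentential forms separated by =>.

S => dD => dqS => dqdD => dqdqS => dqdqdS => dqdqddS => dqdqdddS => dqdqddddD => dqdqddddqS => dqdqddddqdD => dqdqddddqdqS => dqdqddddqdqq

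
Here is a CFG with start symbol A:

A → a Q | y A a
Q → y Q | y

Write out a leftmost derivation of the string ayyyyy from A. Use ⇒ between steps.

A ⇒ aQ   [A → a Q]
aQ ⇒ ayQ   [Q → y Q]
ayQ ⇒ ayyQ   [Q → y Q]
ayyQ ⇒ ayyyQ   [Q → y Q]
ayyyQ ⇒ ayyyyQ   [Q → y Q]
ayyyyQ ⇒ ayyyyy   [Q → y]

A ⇒ aQ ⇒ ayQ ⇒ ayyQ ⇒ ayyyQ ⇒ ayyyyQ ⇒ ayyyyy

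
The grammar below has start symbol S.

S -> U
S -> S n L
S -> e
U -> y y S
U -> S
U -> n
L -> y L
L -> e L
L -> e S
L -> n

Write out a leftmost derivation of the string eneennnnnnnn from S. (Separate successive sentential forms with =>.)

S => SnL   [S -> S n L]
SnL => SnLnL   [S -> S n L]
SnLnL => SnLnLnL   [S -> S n L]
SnLnLnL => enLnLnL   [S -> e]
enLnLnL => eneSnLnL   [L -> e S]
eneSnLnL => eneSnLnLnL   [S -> S n L]
eneSnLnLnL => eneSnLnLnLnL   [S -> S n L]
eneSnLnLnLnL => eneenLnLnLnL   [S -> e]
eneenLnLnLnL => eneennnLnLnL   [L -> n]
eneennnLnLnL => eneennnnnLnL   [L -> n]
eneennnnnLnL => eneennnnnnnL   [L -> n]
eneennnnnnnL => eneennnnnnnn   [L -> n]

S => SnL => SnLnL => SnLnLnL => enLnLnL => eneSnLnL => eneSnLnLnL => eneSnLnLnLnL => eneenLnLnLnL => eneennnLnLnL => eneennnnnLnL => eneennnnnnnL => eneennnnnnnn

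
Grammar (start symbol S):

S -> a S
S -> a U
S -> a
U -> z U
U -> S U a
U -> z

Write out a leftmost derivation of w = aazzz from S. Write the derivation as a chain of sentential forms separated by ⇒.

S ⇒ aS   [S -> a S]
aS ⇒ aaU   [S -> a U]
aaU ⇒ aazU   [U -> z U]
aazU ⇒ aazzU   [U -> z U]
aazzU ⇒ aazzz   [U -> z]

S⇒aS⇒aaU⇒aazU⇒aazzU⇒aazzz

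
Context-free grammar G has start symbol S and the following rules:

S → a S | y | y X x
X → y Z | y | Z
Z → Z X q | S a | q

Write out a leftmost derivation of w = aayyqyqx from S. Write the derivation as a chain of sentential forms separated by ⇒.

S ⇒ aS ⇒ aaS ⇒ aayXx ⇒ aayyZx ⇒ aayyZXqx ⇒ aayyqXqx ⇒ aayyqyqx

S ⇒ aS   [S → a S]
aS ⇒ aaS   [S → a S]
aaS ⇒ aayXx   [S → y X x]
aayXx ⇒ aayyZx   [X → y Z]
aayyZx ⇒ aayyZXqx   [Z → Z X q]
aayyZXqx ⇒ aayyqXqx   [Z → q]
aayyqXqx ⇒ aayyqyqx   [X → y]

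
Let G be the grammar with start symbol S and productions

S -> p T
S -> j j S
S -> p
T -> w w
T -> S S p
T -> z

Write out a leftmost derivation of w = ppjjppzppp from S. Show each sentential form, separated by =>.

S => pT => pSSp => ppSp => ppjjSp => ppjjpTp => ppjjpSSpp => ppjjppTSpp => ppjjppzSpp => ppjjppzppp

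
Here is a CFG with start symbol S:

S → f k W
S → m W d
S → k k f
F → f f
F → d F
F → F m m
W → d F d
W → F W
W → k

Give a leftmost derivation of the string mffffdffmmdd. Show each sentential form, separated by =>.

S=>mWd=>mFWd=>mffWd=>mffFWd=>mffffWd=>mffffdFdd=>mffffdFmmdd=>mffffdffmmdd

S => mWd   [S → m W d]
mWd => mFWd   [W → F W]
mFWd => mffWd   [F → f f]
mffWd => mffFWd   [W → F W]
mffFWd => mffffWd   [F → f f]
mffffWd => mffffdFdd   [W → d F d]
mffffdFdd => mffffdFmmdd   [F → F m m]
mffffdFmmdd => mffffdffmmdd   [F → f f]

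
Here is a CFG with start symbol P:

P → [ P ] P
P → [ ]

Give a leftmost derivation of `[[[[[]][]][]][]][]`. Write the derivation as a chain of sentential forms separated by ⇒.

P⇒[P]P⇒[[P]P]P⇒[[[P]P]P]P⇒[[[[P]P]P]P]P⇒[[[[[]]P]P]P]P⇒[[[[[]][]]P]P]P⇒[[[[[]][]][]]P]P⇒[[[[[]][]][]][]]P⇒[[[[[]][]][]][]][]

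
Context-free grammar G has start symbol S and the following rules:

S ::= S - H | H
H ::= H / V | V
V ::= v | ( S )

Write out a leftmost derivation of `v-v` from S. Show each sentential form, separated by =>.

S => S-H   [S ::= S - H]
S-H => H-H   [S ::= H]
H-H => V-H   [H ::= V]
V-H => v-H   [V ::= v]
v-H => v-V   [H ::= V]
v-V => v-v   [V ::= v]

S => S-H => H-H => V-H => v-H => v-V => v-v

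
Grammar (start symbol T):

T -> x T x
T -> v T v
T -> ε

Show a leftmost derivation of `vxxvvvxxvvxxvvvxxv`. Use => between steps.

T=>vTv=>vxTxv=>vxxTxxv=>vxxvTvxxv=>vxxvvTvvxxv=>vxxvvvTvvvxxv=>vxxvvvxTxvvvxxv=>vxxvvvxxTxxvvvxxv=>vxxvvvxxvTvxxvvvxxv=>vxxvvvxxvvxxvvvxxv

T => vTv   [T -> v T v]
vTv => vxTxv   [T -> x T x]
vxTxv => vxxTxxv   [T -> x T x]
vxxTxxv => vxxvTvxxv   [T -> v T v]
vxxvTvxxv => vxxvvTvvxxv   [T -> v T v]
vxxvvTvvxxv => vxxvvvTvvvxxv   [T -> v T v]
vxxvvvTvvvxxv => vxxvvvxTxvvvxxv   [T -> x T x]
vxxvvvxTxvvvxxv => vxxvvvxxTxxvvvxxv   [T -> x T x]
vxxvvvxxTxxvvvxxv => vxxvvvxxvTvxxvvvxxv   [T -> v T v]
vxxvvvxxvTvxxvvvxxv => vxxvvvxxvvxxvvvxxv   [T -> ε]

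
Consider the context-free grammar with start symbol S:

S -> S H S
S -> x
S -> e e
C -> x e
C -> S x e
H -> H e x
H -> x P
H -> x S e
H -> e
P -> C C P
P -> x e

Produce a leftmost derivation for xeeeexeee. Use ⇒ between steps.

S ⇒ SHS ⇒ SHSHS ⇒ SHSHSHS ⇒ xHSHSHS ⇒ xeSHSHS ⇒ xeeeHSHS ⇒ xeeeeSHS ⇒ xeeeexHS ⇒ xeeeexeS ⇒ xeeeexeee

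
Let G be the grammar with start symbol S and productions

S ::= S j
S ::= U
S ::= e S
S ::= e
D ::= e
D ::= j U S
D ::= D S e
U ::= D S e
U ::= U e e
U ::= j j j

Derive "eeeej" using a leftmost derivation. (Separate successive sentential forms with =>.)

S => Sj => eSj => eeSj => eeeSj => eeeej

S => Sj   [S ::= S j]
Sj => eSj   [S ::= e S]
eSj => eeSj   [S ::= e S]
eeSj => eeeSj   [S ::= e S]
eeeSj => eeeej   [S ::= e]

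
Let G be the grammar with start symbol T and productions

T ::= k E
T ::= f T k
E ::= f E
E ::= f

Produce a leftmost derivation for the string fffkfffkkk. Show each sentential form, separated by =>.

T => fTk => ffTkk => fffTkkk => fffkEkkk => fffkfEkkk => fffkffEkkk => fffkfffkkk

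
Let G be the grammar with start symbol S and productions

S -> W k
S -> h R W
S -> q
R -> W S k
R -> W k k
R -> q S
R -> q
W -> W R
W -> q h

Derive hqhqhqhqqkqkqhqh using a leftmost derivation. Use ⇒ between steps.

S ⇒ hRW ⇒ hqSW ⇒ hqhRWW ⇒ hqhWSkWW ⇒ hqhWRSkWW ⇒ hqhqhRSkWW ⇒ hqhqhWSkSkWW ⇒ hqhqhWRSkSkWW ⇒ hqhqhqhRSkSkWW ⇒ hqhqhqhqSkSkWW ⇒ hqhqhqhqqkSkWW ⇒ hqhqhqhqqkqkWW ⇒ hqhqhqhqqkqkqhW ⇒ hqhqhqhqqkqkqhqh

S ⇒ hRW   [S -> h R W]
hRW ⇒ hqSW   [R -> q S]
hqSW ⇒ hqhRWW   [S -> h R W]
hqhRWW ⇒ hqhWSkWW   [R -> W S k]
hqhWSkWW ⇒ hqhWRSkWW   [W -> W R]
hqhWRSkWW ⇒ hqhqhRSkWW   [W -> q h]
hqhqhRSkWW ⇒ hqhqhWSkSkWW   [R -> W S k]
hqhqhWSkSkWW ⇒ hqhqhWRSkSkWW   [W -> W R]
hqhqhWRSkSkWW ⇒ hqhqhqhRSkSkWW   [W -> q h]
hqhqhqhRSkSkWW ⇒ hqhqhqhqSkSkWW   [R -> q]
hqhqhqhqSkSkWW ⇒ hqhqhqhqqkSkWW   [S -> q]
hqhqhqhqqkSkWW ⇒ hqhqhqhqqkqkWW   [S -> q]
hqhqhqhqqkqkWW ⇒ hqhqhqhqqkqkqhW   [W -> q h]
hqhqhqhqqkqkqhW ⇒ hqhqhqhqqkqkqhqh   [W -> q h]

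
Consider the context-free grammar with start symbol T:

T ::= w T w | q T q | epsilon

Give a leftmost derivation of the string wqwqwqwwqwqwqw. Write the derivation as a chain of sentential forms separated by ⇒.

T ⇒ wTw   [T ::= w T w]
wTw ⇒ wqTqw   [T ::= q T q]
wqTqw ⇒ wqwTwqw   [T ::= w T w]
wqwTwqw ⇒ wqwqTqwqw   [T ::= q T q]
wqwqTqwqw ⇒ wqwqwTwqwqw   [T ::= w T w]
wqwqwTwqwqw ⇒ wqwqwqTqwqwqw   [T ::= q T q]
wqwqwqTqwqwqw ⇒ wqwqwqwTwqwqwqw   [T ::= w T w]
wqwqwqwTwqwqwqw ⇒ wqwqwqwwqwqwqw   [T ::= epsilon]

T ⇒ wTw ⇒ wqTqw ⇒ wqwTwqw ⇒ wqwqTqwqw ⇒ wqwqwTwqwqw ⇒ wqwqwqTqwqwqw ⇒ wqwqwqwTwqwqwqw ⇒ wqwqwqwwqwqwqw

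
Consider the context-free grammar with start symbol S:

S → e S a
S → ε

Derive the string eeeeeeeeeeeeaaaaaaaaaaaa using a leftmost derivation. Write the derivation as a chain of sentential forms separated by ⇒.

S⇒eSa⇒eeSaa⇒eeeSaaa⇒eeeeSaaaa⇒eeeeeSaaaaa⇒eeeeeeSaaaaaa⇒eeeeeeeSaaaaaaa⇒eeeeeeeeSaaaaaaaa⇒eeeeeeeeeSaaaaaaaaa⇒eeeeeeeeeeSaaaaaaaaaa⇒eeeeeeeeeeeSaaaaaaaaaaa⇒eeeeeeeeeeeeSaaaaaaaaaaaa⇒eeeeeeeeeeeeaaaaaaaaaaaa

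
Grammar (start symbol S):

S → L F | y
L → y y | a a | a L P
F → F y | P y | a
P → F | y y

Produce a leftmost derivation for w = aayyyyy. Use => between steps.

S=>LF=>aaF=>aaFy=>aaPyy=>aaFyy=>aaPyyy=>aayyyyy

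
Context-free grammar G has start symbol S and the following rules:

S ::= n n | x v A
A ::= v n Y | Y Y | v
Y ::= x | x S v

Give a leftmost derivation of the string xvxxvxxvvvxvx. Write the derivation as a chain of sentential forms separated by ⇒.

S ⇒ xvA   [S ::= x v A]
xvA ⇒ xvYY   [A ::= Y Y]
xvYY ⇒ xvxSvY   [Y ::= x S v]
xvxSvY ⇒ xvxxvAvY   [S ::= x v A]
xvxxvAvY ⇒ xvxxvYYvY   [A ::= Y Y]
xvxxvYYvY ⇒ xvxxvxSvYvY   [Y ::= x S v]
xvxxvxSvYvY ⇒ xvxxvxxvAvYvY   [S ::= x v A]
xvxxvxxvAvYvY ⇒ xvxxvxxvvvYvY   [A ::= v]
xvxxvxxvvvYvY ⇒ xvxxvxxvvvxvY   [Y ::= x]
xvxxvxxvvvxvY ⇒ xvxxvxxvvvxvx   [Y ::= x]

S ⇒ xvA ⇒ xvYY ⇒ xvxSvY ⇒ xvxxvAvY ⇒ xvxxvYYvY ⇒ xvxxvxSvYvY ⇒ xvxxvxxvAvYvY ⇒ xvxxvxxvvvYvY ⇒ xvxxvxxvvvxvY ⇒ xvxxvxxvvvxvx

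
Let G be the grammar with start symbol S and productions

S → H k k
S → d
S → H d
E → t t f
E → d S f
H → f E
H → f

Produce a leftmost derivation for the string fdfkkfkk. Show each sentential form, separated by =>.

S => Hkk => fEkk => fdSfkk => fdHkkfkk => fdfkkfkk

S => Hkk   [S → H k k]
Hkk => fEkk   [H → f E]
fEkk => fdSfkk   [E → d S f]
fdSfkk => fdHkkfkk   [S → H k k]
fdHkkfkk => fdfkkfkk   [H → f]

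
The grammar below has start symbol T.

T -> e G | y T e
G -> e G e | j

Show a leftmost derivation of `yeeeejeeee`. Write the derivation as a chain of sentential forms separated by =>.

T => yTe   [T -> y T e]
yTe => yeGe   [T -> e G]
yeGe => yeeGee   [G -> e G e]
yeeGee => yeeeGeee   [G -> e G e]
yeeeGeee => yeeeeGeeee   [G -> e G e]
yeeeeGeeee => yeeeejeeee   [G -> j]

T=>yTe=>yeGe=>yeeGee=>yeeeGeee=>yeeeeGeeee=>yeeeejeeee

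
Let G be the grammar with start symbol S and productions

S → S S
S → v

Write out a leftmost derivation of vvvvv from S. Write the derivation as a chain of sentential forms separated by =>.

S=>SS=>SSS=>SSSS=>SSSSS=>vSSSS=>vvSSS=>vvvSS=>vvvvS=>vvvvv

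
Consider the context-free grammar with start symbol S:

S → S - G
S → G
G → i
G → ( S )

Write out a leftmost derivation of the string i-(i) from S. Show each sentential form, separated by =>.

S => S-G => G-G => i-G => i-(S) => i-(G) => i-(i)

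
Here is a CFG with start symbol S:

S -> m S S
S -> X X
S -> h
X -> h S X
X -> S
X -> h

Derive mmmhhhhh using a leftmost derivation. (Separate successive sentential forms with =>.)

S=>mSS=>mmSSS=>mmmSSSS=>mmmXXSSS=>mmmSXSSS=>mmmhXSSS=>mmmhhSSS=>mmmhhhSS=>mmmhhhhS=>mmmhhhhh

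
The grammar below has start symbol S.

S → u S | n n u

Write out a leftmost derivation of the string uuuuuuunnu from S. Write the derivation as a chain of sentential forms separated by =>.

S=>uS=>uuS=>uuuS=>uuuuS=>uuuuuS=>uuuuuuS=>uuuuuuuS=>uuuuuuunnu

S => uS   [S → u S]
uS => uuS   [S → u S]
uuS => uuuS   [S → u S]
uuuS => uuuuS   [S → u S]
uuuuS => uuuuuS   [S → u S]
uuuuuS => uuuuuuS   [S → u S]
uuuuuuS => uuuuuuuS   [S → u S]
uuuuuuuS => uuuuuuunnu   [S → n n u]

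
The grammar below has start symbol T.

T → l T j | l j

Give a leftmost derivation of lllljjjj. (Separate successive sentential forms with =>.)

T => lTj   [T → l T j]
lTj => llTjj   [T → l T j]
llTjj => lllTjjj   [T → l T j]
lllTjjj => lllljjjj   [T → l j]

T => lTj => llTjj => lllTjjj => lllljjjj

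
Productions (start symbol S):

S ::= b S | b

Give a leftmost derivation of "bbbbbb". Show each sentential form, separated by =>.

S => bS => bbS => bbbS => bbbbS => bbbbbS => bbbbbb

S => bS   [S ::= b S]
bS => bbS   [S ::= b S]
bbS => bbbS   [S ::= b S]
bbbS => bbbbS   [S ::= b S]
bbbbS => bbbbbS   [S ::= b S]
bbbbbS => bbbbbb   [S ::= b]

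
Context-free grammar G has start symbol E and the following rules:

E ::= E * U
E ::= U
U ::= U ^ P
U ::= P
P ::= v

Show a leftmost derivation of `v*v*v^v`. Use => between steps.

E => E*U => E*U*U => U*U*U => P*U*U => v*U*U => v*P*U => v*v*U => v*v*U^P => v*v*P^P => v*v*v^P => v*v*v^v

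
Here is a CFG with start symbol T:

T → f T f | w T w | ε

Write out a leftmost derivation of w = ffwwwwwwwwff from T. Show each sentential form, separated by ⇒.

T ⇒ fTf   [T → f T f]
fTf ⇒ ffTff   [T → f T f]
ffTff ⇒ ffwTwff   [T → w T w]
ffwTwff ⇒ ffwwTwwff   [T → w T w]
ffwwTwwff ⇒ ffwwwTwwwff   [T → w T w]
ffwwwTwwwff ⇒ ffwwwwTwwwwff   [T → w T w]
ffwwwwTwwwwff ⇒ ffwwwwwwwwff   [T → ε]

T ⇒ fTf ⇒ ffTff ⇒ ffwTwff ⇒ ffwwTwwff ⇒ ffwwwTwwwff ⇒ ffwwwwTwwwwff ⇒ ffwwwwwwwwff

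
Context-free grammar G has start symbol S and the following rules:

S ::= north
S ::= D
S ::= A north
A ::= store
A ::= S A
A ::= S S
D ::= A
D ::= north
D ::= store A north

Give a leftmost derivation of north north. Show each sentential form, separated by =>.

S => D => A => S S => north S => north D => north north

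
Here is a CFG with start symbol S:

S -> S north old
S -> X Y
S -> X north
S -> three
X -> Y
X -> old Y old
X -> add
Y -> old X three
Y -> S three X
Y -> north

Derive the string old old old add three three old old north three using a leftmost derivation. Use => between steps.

S => X Y => old Y old Y => old old X three old Y => old old Y three old Y => old old old X three three old Y => old old old add three three old Y => old old old add three three old old X three => old old old add three three old old Y three => old old old add three three old old north three

S => X Y   [S -> X Y]
X Y => old Y old Y   [X -> old Y old]
old Y old Y => old old X three old Y   [Y -> old X three]
old old X three old Y => old old Y three old Y   [X -> Y]
old old Y three old Y => old old old X three three old Y   [Y -> old X three]
old old old X three three old Y => old old old add three three old Y   [X -> add]
old old old add three three old Y => old old old add three three old old X three   [Y -> old X three]
old old old add three three old old X three => old old old add three three old old Y three   [X -> Y]
old old old add three three old old Y three => old old old add three three old old north three   [Y -> north]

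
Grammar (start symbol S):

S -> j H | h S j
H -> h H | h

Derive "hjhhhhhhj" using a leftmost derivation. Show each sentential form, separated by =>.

S => hSj => hjHj => hjhHj => hjhhHj => hjhhhHj => hjhhhhHj => hjhhhhhHj => hjhhhhhhj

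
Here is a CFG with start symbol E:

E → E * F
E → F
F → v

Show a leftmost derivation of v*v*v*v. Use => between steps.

E => E*F   [E → E * F]
E*F => E*F*F   [E → E * F]
E*F*F => E*F*F*F   [E → E * F]
E*F*F*F => F*F*F*F   [E → F]
F*F*F*F => v*F*F*F   [F → v]
v*F*F*F => v*v*F*F   [F → v]
v*v*F*F => v*v*v*F   [F → v]
v*v*v*F => v*v*v*v   [F → v]

E=>E*F=>E*F*F=>E*F*F*F=>F*F*F*F=>v*F*F*F=>v*v*F*F=>v*v*v*F=>v*v*v*v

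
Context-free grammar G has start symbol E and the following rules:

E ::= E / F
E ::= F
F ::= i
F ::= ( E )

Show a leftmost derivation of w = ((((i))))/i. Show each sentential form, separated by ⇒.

E ⇒ E/F ⇒ F/F ⇒ (E)/F ⇒ (F)/F ⇒ ((E))/F ⇒ ((F))/F ⇒ (((E)))/F ⇒ (((F)))/F ⇒ ((((E))))/F ⇒ ((((F))))/F ⇒ ((((i))))/F ⇒ ((((i))))/i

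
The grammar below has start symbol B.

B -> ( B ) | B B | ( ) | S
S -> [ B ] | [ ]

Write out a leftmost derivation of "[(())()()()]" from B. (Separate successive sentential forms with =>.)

B => S   [B -> S]
S => [B]   [S -> [ B ]]
[B] => [BB]   [B -> B B]
[BB] => [BBB]   [B -> B B]
[BBB] => [BBBB]   [B -> B B]
[BBBB] => [(B)BBB]   [B -> ( B )]
[(B)BBB] => [(())BBB]   [B -> ( )]
[(())BBB] => [(())()BB]   [B -> ( )]
[(())()BB] => [(())()()B]   [B -> ( )]
[(())()()B] => [(())()()()]   [B -> ( )]

B=>S=>[B]=>[BB]=>[BBB]=>[BBBB]=>[(B)BBB]=>[(())BBB]=>[(())()BB]=>[(())()()B]=>[(())()()()]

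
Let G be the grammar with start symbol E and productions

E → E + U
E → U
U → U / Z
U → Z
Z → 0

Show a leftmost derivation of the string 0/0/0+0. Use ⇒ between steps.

E⇒E+U⇒U+U⇒U/Z+U⇒U/Z/Z+U⇒Z/Z/Z+U⇒0/Z/Z+U⇒0/0/Z+U⇒0/0/0+U⇒0/0/0+Z⇒0/0/0+0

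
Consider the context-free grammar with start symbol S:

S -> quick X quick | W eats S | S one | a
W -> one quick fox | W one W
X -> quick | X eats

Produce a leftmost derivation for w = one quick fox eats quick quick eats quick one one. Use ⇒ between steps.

S ⇒ W eats S   [S -> W eats S]
W eats S ⇒ one quick fox eats S   [W -> one quick fox]
one quick fox eats S ⇒ one quick fox eats S one   [S -> S one]
one quick fox eats S one ⇒ one quick fox eats S one one   [S -> S one]
one quick fox eats S one one ⇒ one quick fox eats quick X quick one one   [S -> quick X quick]
one quick fox eats quick X quick one one ⇒ one quick fox eats quick X eats quick one one   [X -> X eats]
one quick fox eats quick X eats quick one one ⇒ one quick fox eats quick quick eats quick one one   [X -> quick]

S ⇒ W eats S ⇒ one quick fox eats S ⇒ one quick fox eats S one ⇒ one quick fox eats S one one ⇒ one quick fox eats quick X quick one one ⇒ one quick fox eats quick X eats quick one one ⇒ one quick fox eats quick quick eats quick one one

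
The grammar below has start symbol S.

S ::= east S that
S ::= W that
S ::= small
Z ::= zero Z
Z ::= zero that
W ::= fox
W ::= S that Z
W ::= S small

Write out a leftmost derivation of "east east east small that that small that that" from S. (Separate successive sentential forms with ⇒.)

S ⇒ east S that   [S ::= east S that]
east S that ⇒ east W that that   [S ::= W that]
east W that that ⇒ east S small that that   [W ::= S small]
east S small that that ⇒ east east S that small that that   [S ::= east S that]
east east S that small that that ⇒ east east east S that that small that that   [S ::= east S that]
east east east S that that small that that ⇒ east east east small that that small that that   [S ::= small]

S ⇒ east S that ⇒ east W that that ⇒ east S small that that ⇒ east east S that small that that ⇒ east east east S that that small that that ⇒ east east east small that that small that that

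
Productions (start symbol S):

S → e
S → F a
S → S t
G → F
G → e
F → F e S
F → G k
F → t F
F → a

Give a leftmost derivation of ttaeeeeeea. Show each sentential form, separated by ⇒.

S ⇒ Fa ⇒ FeSa ⇒ tFeSa ⇒ tFeSeSa ⇒ tFeSeSeSa ⇒ ttFeSeSeSa ⇒ ttaeSeSeSa ⇒ ttaeeeSeSa ⇒ ttaeeeeeSa ⇒ ttaeeeeeea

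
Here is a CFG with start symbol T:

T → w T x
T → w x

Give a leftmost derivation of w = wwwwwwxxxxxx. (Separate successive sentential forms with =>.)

T=>wTx=>wwTxx=>wwwTxxx=>wwwwTxxxx=>wwwwwTxxxxx=>wwwwwwxxxxxx

T => wTx   [T → w T x]
wTx => wwTxx   [T → w T x]
wwTxx => wwwTxxx   [T → w T x]
wwwTxxx => wwwwTxxxx   [T → w T x]
wwwwTxxxx => wwwwwTxxxxx   [T → w T x]
wwwwwTxxxxx => wwwwwwxxxxxx   [T → w x]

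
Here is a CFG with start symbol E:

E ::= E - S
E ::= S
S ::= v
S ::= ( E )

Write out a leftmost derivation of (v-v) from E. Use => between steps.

E => S   [E ::= S]
S => (E)   [S ::= ( E )]
(E) => (E-S)   [E ::= E - S]
(E-S) => (S-S)   [E ::= S]
(S-S) => (v-S)   [S ::= v]
(v-S) => (v-v)   [S ::= v]

E => S => (E) => (E-S) => (S-S) => (v-S) => (v-v)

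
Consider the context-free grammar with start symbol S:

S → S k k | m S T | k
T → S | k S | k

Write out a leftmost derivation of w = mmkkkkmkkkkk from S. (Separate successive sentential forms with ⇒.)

S⇒mST⇒mmSTT⇒mmSkkTT⇒mmkkkTT⇒mmkkkkST⇒mmkkkkmSTT⇒mmkkkkmSkkTT⇒mmkkkkmkkkTT⇒mmkkkkmkkkkT⇒mmkkkkmkkkkk

S ⇒ mST   [S → m S T]
mST ⇒ mmSTT   [S → m S T]
mmSTT ⇒ mmSkkTT   [S → S k k]
mmSkkTT ⇒ mmkkkTT   [S → k]
mmkkkTT ⇒ mmkkkkST   [T → k S]
mmkkkkST ⇒ mmkkkkmSTT   [S → m S T]
mmkkkkmSTT ⇒ mmkkkkmSkkTT   [S → S k k]
mmkkkkmSkkTT ⇒ mmkkkkmkkkTT   [S → k]
mmkkkkmkkkTT ⇒ mmkkkkmkkkkT   [T → k]
mmkkkkmkkkkT ⇒ mmkkkkmkkkkk   [T → k]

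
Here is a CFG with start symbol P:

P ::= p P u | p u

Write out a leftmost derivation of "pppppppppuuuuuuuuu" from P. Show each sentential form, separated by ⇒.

P ⇒ pPu   [P ::= p P u]
pPu ⇒ ppPuu   [P ::= p P u]
ppPuu ⇒ pppPuuu   [P ::= p P u]
pppPuuu ⇒ ppppPuuuu   [P ::= p P u]
ppppPuuuu ⇒ pppppPuuuuu   [P ::= p P u]
pppppPuuuuu ⇒ ppppppPuuuuuu   [P ::= p P u]
ppppppPuuuuuu ⇒ pppppppPuuuuuuu   [P ::= p P u]
pppppppPuuuuuuu ⇒ ppppppppPuuuuuuuu   [P ::= p P u]
ppppppppPuuuuuuuu ⇒ pppppppppuuuuuuuuu   [P ::= p u]

P ⇒ pPu ⇒ ppPuu ⇒ pppPuuu ⇒ ppppPuuuu ⇒ pppppPuuuuu ⇒ ppppppPuuuuuu ⇒ pppppppPuuuuuuu ⇒ ppppppppPuuuuuuuu ⇒ pppppppppuuuuuuuuu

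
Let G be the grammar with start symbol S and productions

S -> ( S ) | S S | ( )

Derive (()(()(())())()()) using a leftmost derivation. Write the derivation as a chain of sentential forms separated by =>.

S => (S)   [S -> ( S )]
(S) => (SS)   [S -> S S]
(SS) => (SSS)   [S -> S S]
(SSS) => (()SS)   [S -> ( )]
(()SS) => (()SSS)   [S -> S S]
(()SSS) => (()(S)SS)   [S -> ( S )]
(()(S)SS) => (()(SS)SS)   [S -> S S]
(()(SS)SS) => (()(()S)SS)   [S -> ( )]
(()(()S)SS) => (()(()SS)SS)   [S -> S S]
(()(()SS)SS) => (()(()(S)S)SS)   [S -> ( S )]
(()(()(S)S)SS) => (()(()(())S)SS)   [S -> ( )]
(()(()(())S)SS) => (()(()(())())SS)   [S -> ( )]
(()(()(())())SS) => (()(()(())())()S)   [S -> ( )]
(()(()(())())()S) => (()(()(())())()())   [S -> ( )]

S => (S) => (SS) => (SSS) => (()SS) => (()SSS) => (()(S)SS) => (()(SS)SS) => (()(()S)SS) => (()(()SS)SS) => (()(()(S)S)SS) => (()(()(())S)SS) => (()(()(())())SS) => (()(()(())())()S) => (()(()(())())()())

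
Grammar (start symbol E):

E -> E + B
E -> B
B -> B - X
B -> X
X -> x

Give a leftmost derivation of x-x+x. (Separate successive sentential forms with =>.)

E => E+B   [E -> E + B]
E+B => B+B   [E -> B]
B+B => B-X+B   [B -> B - X]
B-X+B => X-X+B   [B -> X]
X-X+B => x-X+B   [X -> x]
x-X+B => x-x+B   [X -> x]
x-x+B => x-x+X   [B -> X]
x-x+X => x-x+x   [X -> x]

E=>E+B=>B+B=>B-X+B=>X-X+B=>x-X+B=>x-x+B=>x-x+X=>x-x+x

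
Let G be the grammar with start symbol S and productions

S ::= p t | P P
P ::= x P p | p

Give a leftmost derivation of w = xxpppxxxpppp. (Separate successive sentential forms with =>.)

S=>PP=>xPpP=>xxPppP=>xxpppP=>xxpppxPp=>xxpppxxPpp=>xxpppxxxPppp=>xxpppxxxpppp

S => PP   [S ::= P P]
PP => xPpP   [P ::= x P p]
xPpP => xxPppP   [P ::= x P p]
xxPppP => xxpppP   [P ::= p]
xxpppP => xxpppxPp   [P ::= x P p]
xxpppxPp => xxpppxxPpp   [P ::= x P p]
xxpppxxPpp => xxpppxxxPppp   [P ::= x P p]
xxpppxxxPppp => xxpppxxxpppp   [P ::= p]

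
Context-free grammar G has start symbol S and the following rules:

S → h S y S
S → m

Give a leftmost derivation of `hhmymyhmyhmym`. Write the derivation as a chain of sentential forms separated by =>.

S => hSyS => hhSySyS => hhmySyS => hhmymyS => hhmymyhSyS => hhmymyhmyS => hhmymyhmyhSyS => hhmymyhmyhmyS => hhmymyhmyhmym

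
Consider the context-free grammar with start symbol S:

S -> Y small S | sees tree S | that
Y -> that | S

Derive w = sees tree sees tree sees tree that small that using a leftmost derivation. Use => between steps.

S => sees tree S => sees tree sees tree S => sees tree sees tree sees tree S => sees tree sees tree sees tree Y small S => sees tree sees tree sees tree S small S => sees tree sees tree sees tree that small S => sees tree sees tree sees tree that small that

S => sees tree S   [S -> sees tree S]
sees tree S => sees tree sees tree S   [S -> sees tree S]
sees tree sees tree S => sees tree sees tree sees tree S   [S -> sees tree S]
sees tree sees tree sees tree S => sees tree sees tree sees tree Y small S   [S -> Y small S]
sees tree sees tree sees tree Y small S => sees tree sees tree sees tree S small S   [Y -> S]
sees tree sees tree sees tree S small S => sees tree sees tree sees tree that small S   [S -> that]
sees tree sees tree sees tree that small S => sees tree sees tree sees tree that small that   [S -> that]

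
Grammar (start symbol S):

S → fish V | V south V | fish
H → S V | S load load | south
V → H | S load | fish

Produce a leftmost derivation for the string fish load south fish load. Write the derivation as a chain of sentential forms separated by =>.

S => V south V => S load south V => fish load south V => fish load south S load => fish load south fish load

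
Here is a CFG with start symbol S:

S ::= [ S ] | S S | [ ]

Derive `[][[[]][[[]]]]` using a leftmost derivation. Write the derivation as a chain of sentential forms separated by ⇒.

S ⇒ SS ⇒ []S ⇒ [][S] ⇒ [][SS] ⇒ [][[S]S] ⇒ [][[[]]S] ⇒ [][[[]][S]] ⇒ [][[[]][[S]]] ⇒ [][[[]][[[]]]]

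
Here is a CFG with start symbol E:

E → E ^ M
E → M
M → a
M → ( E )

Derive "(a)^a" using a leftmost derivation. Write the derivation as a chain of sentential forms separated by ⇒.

E ⇒ E^M   [E → E ^ M]
E^M ⇒ M^M   [E → M]
M^M ⇒ (E)^M   [M → ( E )]
(E)^M ⇒ (M)^M   [E → M]
(M)^M ⇒ (a)^M   [M → a]
(a)^M ⇒ (a)^a   [M → a]

E ⇒ E^M ⇒ M^M ⇒ (E)^M ⇒ (M)^M ⇒ (a)^M ⇒ (a)^a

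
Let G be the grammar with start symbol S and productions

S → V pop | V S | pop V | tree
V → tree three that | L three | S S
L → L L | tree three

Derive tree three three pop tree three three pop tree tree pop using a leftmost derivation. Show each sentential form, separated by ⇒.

S ⇒ V pop ⇒ S S pop ⇒ V S S pop ⇒ S S S S pop ⇒ V pop S S S pop ⇒ L three pop S S S pop ⇒ tree three three pop S S S pop ⇒ tree three three pop V pop S S pop ⇒ tree three three pop L three pop S S pop ⇒ tree three three pop tree three three pop S S pop ⇒ tree three three pop tree three three pop tree S pop ⇒ tree three three pop tree three three pop tree tree pop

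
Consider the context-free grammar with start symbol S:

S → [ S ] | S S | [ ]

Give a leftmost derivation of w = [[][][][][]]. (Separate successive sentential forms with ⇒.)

S ⇒ [S] ⇒ [SS] ⇒ [SSS] ⇒ [[]SS] ⇒ [[]SSS] ⇒ [[][]SS] ⇒ [[][]SSS] ⇒ [[][][]SS] ⇒ [[][][][]S] ⇒ [[][][][][]]

S ⇒ [S]   [S → [ S ]]
[S] ⇒ [SS]   [S → S S]
[SS] ⇒ [SSS]   [S → S S]
[SSS] ⇒ [[]SS]   [S → [ ]]
[[]SS] ⇒ [[]SSS]   [S → S S]
[[]SSS] ⇒ [[][]SS]   [S → [ ]]
[[][]SS] ⇒ [[][]SSS]   [S → S S]
[[][]SSS] ⇒ [[][][]SS]   [S → [ ]]
[[][][]SS] ⇒ [[][][][]S]   [S → [ ]]
[[][][][]S] ⇒ [[][][][][]]   [S → [ ]]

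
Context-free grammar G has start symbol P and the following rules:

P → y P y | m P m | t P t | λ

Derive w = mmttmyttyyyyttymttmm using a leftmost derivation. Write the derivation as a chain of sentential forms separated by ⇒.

P⇒mPm⇒mmPmm⇒mmtPtmm⇒mmttPttmm⇒mmttmPmttmm⇒mmttmyPymttmm⇒mmttmytPtymttmm⇒mmttmyttPttymttmm⇒mmttmyttyPyttymttmm⇒mmttmyttyyPyyttymttmm⇒mmttmyttyyyyttymttmm

P ⇒ mPm   [P → m P m]
mPm ⇒ mmPmm   [P → m P m]
mmPmm ⇒ mmtPtmm   [P → t P t]
mmtPtmm ⇒ mmttPttmm   [P → t P t]
mmttPttmm ⇒ mmttmPmttmm   [P → m P m]
mmttmPmttmm ⇒ mmttmyPymttmm   [P → y P y]
mmttmyPymttmm ⇒ mmttmytPtymttmm   [P → t P t]
mmttmytPtymttmm ⇒ mmttmyttPttymttmm   [P → t P t]
mmttmyttPttymttmm ⇒ mmttmyttyPyttymttmm   [P → y P y]
mmttmyttyPyttymttmm ⇒ mmttmyttyyPyyttymttmm   [P → y P y]
mmttmyttyyPyyttymttmm ⇒ mmttmyttyyyyttymttmm   [P → λ]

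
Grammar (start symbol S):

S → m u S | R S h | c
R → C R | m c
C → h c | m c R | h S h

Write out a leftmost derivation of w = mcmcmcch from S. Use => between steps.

S => RSh => CRSh => mcRRSh => mcmcRSh => mcmcmcSh => mcmcmcch

S => RSh   [S → R S h]
RSh => CRSh   [R → C R]
CRSh => mcRRSh   [C → m c R]
mcRRSh => mcmcRSh   [R → m c]
mcmcRSh => mcmcmcSh   [R → m c]
mcmcmcSh => mcmcmcch   [S → c]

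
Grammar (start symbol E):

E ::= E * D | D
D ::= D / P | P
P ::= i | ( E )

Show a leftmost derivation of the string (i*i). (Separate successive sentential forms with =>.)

E => D => P => (E) => (E*D) => (D*D) => (P*D) => (i*D) => (i*P) => (i*i)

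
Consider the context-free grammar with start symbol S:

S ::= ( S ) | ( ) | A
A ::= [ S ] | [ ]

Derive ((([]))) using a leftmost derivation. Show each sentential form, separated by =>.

S => (S) => ((S)) => (((S))) => (((A))) => ((([])))

S => (S)   [S ::= ( S )]
(S) => ((S))   [S ::= ( S )]
((S)) => (((S)))   [S ::= ( S )]
(((S))) => (((A)))   [S ::= A]
(((A))) => ((([])))   [A ::= [ ]]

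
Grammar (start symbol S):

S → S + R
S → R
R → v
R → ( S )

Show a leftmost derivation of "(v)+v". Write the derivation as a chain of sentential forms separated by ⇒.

S ⇒ S+R   [S → S + R]
S+R ⇒ R+R   [S → R]
R+R ⇒ (S)+R   [R → ( S )]
(S)+R ⇒ (R)+R   [S → R]
(R)+R ⇒ (v)+R   [R → v]
(v)+R ⇒ (v)+v   [R → v]

S⇒S+R⇒R+R⇒(S)+R⇒(R)+R⇒(v)+R⇒(v)+v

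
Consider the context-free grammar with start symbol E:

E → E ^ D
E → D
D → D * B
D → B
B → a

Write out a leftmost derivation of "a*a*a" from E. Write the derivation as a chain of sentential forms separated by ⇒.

E ⇒ D   [E → D]
D ⇒ D*B   [D → D * B]
D*B ⇒ D*B*B   [D → D * B]
D*B*B ⇒ B*B*B   [D → B]
B*B*B ⇒ a*B*B   [B → a]
a*B*B ⇒ a*a*B   [B → a]
a*a*B ⇒ a*a*a   [B → a]

E ⇒ D ⇒ D*B ⇒ D*B*B ⇒ B*B*B ⇒ a*B*B ⇒ a*a*B ⇒ a*a*a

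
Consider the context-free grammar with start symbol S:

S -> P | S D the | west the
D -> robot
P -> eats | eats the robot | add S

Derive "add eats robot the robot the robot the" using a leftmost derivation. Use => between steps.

S => P => add S => add S D the => add S D the D the => add S D the D the D the => add P D the D the D the => add eats D the D the D the => add eats robot the D the D the => add eats robot the robot the D the => add eats robot the robot the robot the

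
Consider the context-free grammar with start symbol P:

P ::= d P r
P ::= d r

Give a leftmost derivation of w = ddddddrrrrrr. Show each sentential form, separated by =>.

P=>dPr=>ddPrr=>dddPrrr=>ddddPrrrr=>dddddPrrrrr=>ddddddrrrrrr

P => dPr   [P ::= d P r]
dPr => ddPrr   [P ::= d P r]
ddPrr => dddPrrr   [P ::= d P r]
dddPrrr => ddddPrrrr   [P ::= d P r]
ddddPrrrr => dddddPrrrrr   [P ::= d P r]
dddddPrrrrr => ddddddrrrrrr   [P ::= d r]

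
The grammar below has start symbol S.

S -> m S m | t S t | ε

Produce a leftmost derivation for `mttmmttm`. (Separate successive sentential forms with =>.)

S=>mSm=>mtStm=>mttSttm=>mttmSmttm=>mttmmttm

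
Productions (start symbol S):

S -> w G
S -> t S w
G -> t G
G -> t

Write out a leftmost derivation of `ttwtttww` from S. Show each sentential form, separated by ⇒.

S⇒tSw⇒ttSww⇒ttwGww⇒ttwtGww⇒ttwttGww⇒ttwtttww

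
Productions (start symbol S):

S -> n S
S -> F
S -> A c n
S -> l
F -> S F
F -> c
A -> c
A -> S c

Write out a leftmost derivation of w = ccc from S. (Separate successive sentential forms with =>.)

S=>F=>SF=>FF=>cF=>cSF=>cFF=>ccF=>ccc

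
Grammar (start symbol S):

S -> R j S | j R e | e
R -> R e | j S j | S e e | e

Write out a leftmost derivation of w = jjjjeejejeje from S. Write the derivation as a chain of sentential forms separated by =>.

S => jRe   [S -> j R e]
jRe => jjSje   [R -> j S j]
jjSje => jjjReje   [S -> j R e]
jjjReje => jjjjSjeje   [R -> j S j]
jjjjSjeje => jjjjRjSjeje   [S -> R j S]
jjjjRjSjeje => jjjjRejSjeje   [R -> R e]
jjjjRejSjeje => jjjjeejSjeje   [R -> e]
jjjjeejSjeje => jjjjeejejeje   [S -> e]

S => jRe => jjSje => jjjReje => jjjjSjeje => jjjjRjSjeje => jjjjRejSjeje => jjjjeejSjeje => jjjjeejejeje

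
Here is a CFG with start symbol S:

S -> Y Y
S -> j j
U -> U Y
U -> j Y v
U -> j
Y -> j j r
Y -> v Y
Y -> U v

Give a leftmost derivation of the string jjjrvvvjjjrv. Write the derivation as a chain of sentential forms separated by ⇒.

S⇒YY⇒UvY⇒jYvvY⇒jjjrvvY⇒jjjrvvvY⇒jjjrvvvUv⇒jjjrvvvUYv⇒jjjrvvvjYv⇒jjjrvvvjjjrv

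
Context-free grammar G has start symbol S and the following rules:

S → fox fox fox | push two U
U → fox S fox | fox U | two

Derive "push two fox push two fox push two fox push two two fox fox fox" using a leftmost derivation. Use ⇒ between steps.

S ⇒ push two U   [S → push two U]
push two U ⇒ push two fox S fox   [U → fox S fox]
push two fox S fox ⇒ push two fox push two U fox   [S → push two U]
push two fox push two U fox ⇒ push two fox push two fox S fox fox   [U → fox S fox]
push two fox push two fox S fox fox ⇒ push two fox push two fox push two U fox fox   [S → push two U]
push two fox push two fox push two U fox fox ⇒ push two fox push two fox push two fox S fox fox fox   [U → fox S fox]
push two fox push two fox push two fox S fox fox fox ⇒ push two fox push two fox push two fox push two U fox fox fox   [S → push two U]
push two fox push two fox push two fox push two U fox fox fox ⇒ push two fox push two fox push two fox push two two fox fox fox   [U → two]

S ⇒ push two U ⇒ push two fox S fox ⇒ push two fox push two U fox ⇒ push two fox push two fox S fox fox ⇒ push two fox push two fox push two U fox fox ⇒ push two fox push two fox push two fox S fox fox fox ⇒ push two fox push two fox push two fox push two U fox fox fox ⇒ push two fox push two fox push two fox push two two fox fox fox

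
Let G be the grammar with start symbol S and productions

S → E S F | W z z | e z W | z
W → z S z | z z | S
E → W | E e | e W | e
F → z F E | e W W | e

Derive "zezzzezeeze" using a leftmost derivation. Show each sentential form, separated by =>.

S => ESF => EeSF => EeeSF => WeeSF => zSzeeSF => zESFzeeSF => zeWSFzeeSF => zezzSFzeeSF => zezzzFzeeSF => zezzzezeeSF => zezzzezeezF => zezzzezeeze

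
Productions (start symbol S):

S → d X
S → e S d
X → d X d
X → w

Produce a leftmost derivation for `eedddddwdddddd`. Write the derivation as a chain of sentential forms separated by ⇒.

S ⇒ eSd   [S → e S d]
eSd ⇒ eeSdd   [S → e S d]
eeSdd ⇒ eedXdd   [S → d X]
eedXdd ⇒ eeddXddd   [X → d X d]
eeddXddd ⇒ eedddXdddd   [X → d X d]
eedddXdddd ⇒ eeddddXddddd   [X → d X d]
eeddddXddddd ⇒ eedddddXdddddd   [X → d X d]
eedddddXdddddd ⇒ eedddddwdddddd   [X → w]

S⇒eSd⇒eeSdd⇒eedXdd⇒eeddXddd⇒eedddXdddd⇒eeddddXddddd⇒eedddddXdddddd⇒eedddddwdddddd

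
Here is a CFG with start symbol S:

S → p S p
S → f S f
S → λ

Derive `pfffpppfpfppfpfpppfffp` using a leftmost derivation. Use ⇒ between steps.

S ⇒ pSp ⇒ pfSfp ⇒ pffSffp ⇒ pfffSfffp ⇒ pfffpSpfffp ⇒ pfffppSppfffp ⇒ pfffpppSpppfffp ⇒ pfffpppfSfpppfffp ⇒ pfffpppfpSpfpppfffp ⇒ pfffpppfpfSfpfpppfffp ⇒ pfffpppfpfpSpfpfpppfffp ⇒ pfffpppfpfppfpfpppfffp

S ⇒ pSp   [S → p S p]
pSp ⇒ pfSfp   [S → f S f]
pfSfp ⇒ pffSffp   [S → f S f]
pffSffp ⇒ pfffSfffp   [S → f S f]
pfffSfffp ⇒ pfffpSpfffp   [S → p S p]
pfffpSpfffp ⇒ pfffppSppfffp   [S → p S p]
pfffppSppfffp ⇒ pfffpppSpppfffp   [S → p S p]
pfffpppSpppfffp ⇒ pfffpppfSfpppfffp   [S → f S f]
pfffpppfSfpppfffp ⇒ pfffpppfpSpfpppfffp   [S → p S p]
pfffpppfpSpfpppfffp ⇒ pfffpppfpfSfpfpppfffp   [S → f S f]
pfffpppfpfSfpfpppfffp ⇒ pfffpppfpfpSpfpfpppfffp   [S → p S p]
pfffpppfpfpSpfpfpppfffp ⇒ pfffpppfpfppfpfpppfffp   [S → λ]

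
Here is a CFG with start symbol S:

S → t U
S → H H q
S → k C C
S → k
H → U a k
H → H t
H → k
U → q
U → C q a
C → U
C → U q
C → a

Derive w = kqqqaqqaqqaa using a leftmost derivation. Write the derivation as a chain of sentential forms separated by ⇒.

S⇒kCC⇒kUC⇒kCqaC⇒kUqqaC⇒kCqaqqaC⇒kUqqaqqaC⇒kCqaqqaqqaC⇒kUqqaqqaqqaC⇒kqqqaqqaqqaC⇒kqqqaqqaqqaa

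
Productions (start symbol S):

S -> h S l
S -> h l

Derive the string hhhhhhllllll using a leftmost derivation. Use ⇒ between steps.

S ⇒ hSl   [S -> h S l]
hSl ⇒ hhSll   [S -> h S l]
hhSll ⇒ hhhSlll   [S -> h S l]
hhhSlll ⇒ hhhhSllll   [S -> h S l]
hhhhSllll ⇒ hhhhhSlllll   [S -> h S l]
hhhhhSlllll ⇒ hhhhhhllllll   [S -> h l]

S⇒hSl⇒hhSll⇒hhhSlll⇒hhhhSllll⇒hhhhhSlllll⇒hhhhhhllllll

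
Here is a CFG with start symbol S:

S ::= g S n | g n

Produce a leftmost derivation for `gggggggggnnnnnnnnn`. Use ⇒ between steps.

S⇒gSn⇒ggSnn⇒gggSnnn⇒ggggSnnnn⇒gggggSnnnnn⇒ggggggSnnnnnn⇒gggggggSnnnnnnn⇒ggggggggSnnnnnnnn⇒gggggggggnnnnnnnnn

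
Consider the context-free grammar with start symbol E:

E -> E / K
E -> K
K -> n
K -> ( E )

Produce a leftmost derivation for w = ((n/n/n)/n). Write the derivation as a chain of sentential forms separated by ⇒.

E⇒K⇒(E)⇒(E/K)⇒(K/K)⇒((E)/K)⇒((E/K)/K)⇒((E/K/K)/K)⇒((K/K/K)/K)⇒((n/K/K)/K)⇒((n/n/K)/K)⇒((n/n/n)/K)⇒((n/n/n)/n)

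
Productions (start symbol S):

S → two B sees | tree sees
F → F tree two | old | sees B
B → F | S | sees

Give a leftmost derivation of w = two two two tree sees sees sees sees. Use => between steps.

S => two B sees => two S sees => two two B sees sees => two two S sees sees => two two two B sees sees sees => two two two S sees sees sees => two two two tree sees sees sees sees

S => two B sees   [S → two B sees]
two B sees => two S sees   [B → S]
two S sees => two two B sees sees   [S → two B sees]
two two B sees sees => two two S sees sees   [B → S]
two two S sees sees => two two two B sees sees sees   [S → two B sees]
two two two B sees sees sees => two two two S sees sees sees   [B → S]
two two two S sees sees sees => two two two tree sees sees sees sees   [S → tree sees]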